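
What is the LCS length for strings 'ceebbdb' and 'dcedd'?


DP table for LCS of 'ceebbdb' and 'dcedd':
       d  c  e  d  d
    0  0  0  0  0  0
  c 0  0  1  1  1  1
  e 0  0  1  2  2  2
  e 0  0  1  2  2  2
  b 0  0  1  2  2  2
  b 0  0  1  2  2  2
  d 0  1  1  2  3  3
  b 0  1  1  2  3  3
LCS: 'ced'
LCS length = 3

3


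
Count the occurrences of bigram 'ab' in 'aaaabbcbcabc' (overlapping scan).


Scanning 'aaaabbcbcabc' for bigram 'ab':
  Position 0: 'aa' -> no
  Position 1: 'aa' -> no
  Position 2: 'aa' -> no
  Position 3: 'ab' -> MATCH
  Position 4: 'bb' -> no
  Position 5: 'bc' -> no
  Position 6: 'cb' -> no
  Position 7: 'bc' -> no
  Position 8: 'ca' -> no
  Position 9: 'ab' -> MATCH
  Position 10: 'bc' -> no
Total matches: 2

2


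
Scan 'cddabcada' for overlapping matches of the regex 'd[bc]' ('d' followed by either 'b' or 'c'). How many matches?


Pattern: d[bc] means 'd' followed by either 'b' or 'c'.
Scanning 'cddabcada' position-by-position:
  Pos 0: window 'cd' -> no
  Pos 1: window 'dd' -> no
  Pos 2: window 'da' -> no
  Pos 3: window 'ab' -> no
  Pos 4: window 'bc' -> no
  Pos 5: window 'ca' -> no
  Pos 6: window 'ad' -> no
  Pos 7: window 'da' -> no
  Pos 8: window 'a' -> no
Total matches: 0

0


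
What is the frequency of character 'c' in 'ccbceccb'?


Scanning 'ccbceccb' for 'c':
  Position 0: 'c' -> MATCH (count: 1)
  Position 1: 'c' -> MATCH (count: 2)
  Position 3: 'c' -> MATCH (count: 3)
  Position 5: 'c' -> MATCH (count: 4)
  Position 6: 'c' -> MATCH (count: 5)
Total occurrences of 'c': 5

5


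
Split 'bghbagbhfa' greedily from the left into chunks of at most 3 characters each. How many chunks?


'bghbagbhfa' has 10 characters.
Chunking with max size 3:
  Chunk 1: 'bgh' (positions 0-2)
  Chunk 2: 'bag' (positions 3-5)
  Chunk 3: 'bhf' (positions 6-8)
  Chunk 4: 'a' (positions 9-9)
Total chunks: ceil(10 / 3) = 4

4


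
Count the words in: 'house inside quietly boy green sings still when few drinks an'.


Counting words by splitting on spaces:
  Word 1: 'house'
  Word 2: 'inside'
  Word 3: 'quietly'
  Word 4: 'boy'
  Word 5: 'green'
  Word 6: 'sings'
  Word 7: 'still'
  Word 8: 'when'
  Word 9: 'few'
  Word 10: 'drinks'
  Word 11: 'an'
Total words: 11

11


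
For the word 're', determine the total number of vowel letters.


Scanning each character of 're':
  Position 1: 'r' -> consonant (running count: 0)
  Position 2: 'e' -> vowel (running count: 1)
Total vowels: 1

1


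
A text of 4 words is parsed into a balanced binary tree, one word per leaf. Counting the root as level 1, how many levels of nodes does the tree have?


In a balanced binary tree with n leaves the deepest leaf is ceil(log2(n)) edges below the root,
so counting node levels inclusive of root and leaves gives ceil(log2(n)) + 1 levels.
log2(4) = 2.0000
ceil(2.0000) = 2
levels = 2 + 1 = 3

3


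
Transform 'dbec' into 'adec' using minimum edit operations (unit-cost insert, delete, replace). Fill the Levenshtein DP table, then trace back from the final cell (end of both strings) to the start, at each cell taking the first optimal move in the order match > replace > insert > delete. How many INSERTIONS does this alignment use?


Edit distance = 2. Backtracking from cell (4, 4) with preference match > replace > insert > delete,
then listing the resulting alignment 'dbec' -> 'adec' left to right:
  Step 1: replace d->a
  Step 2: replace b->d
  Step 3: keep 'e'
  Step 4: keep 'c'
Total insertions: 0

0


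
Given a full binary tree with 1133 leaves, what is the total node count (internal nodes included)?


Leaf nodes (terminals): 1133
Internal nodes = n - 1 = 1133 - 1 = 1132
Total = leaves + internal = 1133 + 1132 = 2265

2265


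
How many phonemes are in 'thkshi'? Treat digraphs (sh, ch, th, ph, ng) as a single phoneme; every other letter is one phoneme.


Parsing 'thkshi' greedily, digraphs first:
  'th' -> digraph (1 consonant phoneme) (phonemes so far: 1)
  'k' -> consonant phoneme (phonemes so far: 2)
  'sh' -> digraph (1 consonant phoneme) (phonemes so far: 3)
  'i' -> vowel phoneme (phonemes so far: 4)
Total phonemes: 4

4


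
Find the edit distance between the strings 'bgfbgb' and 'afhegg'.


Building DP table for s1='bgfbgb' (len 6) and s2='afhegg' (len 6):
       a  f  h  e  g  g
    0  1  2  3  4  5  6
  b 1  1  2  3  4  5  6
  g 2  2  2  3  4  4  5
  f 3  3  2  3  4  5  5
  b 4  4  3  3  4  5  6
  g 5  5  4  4  4  4  5
  b 6  6  5  5  5  5  5
Edit distance = dp[6][6] = 5

5


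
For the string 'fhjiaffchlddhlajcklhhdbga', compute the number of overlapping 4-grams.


String 'fhjiaffchlddhlajcklhhdbga' has length L = 25.
Number of overlapping n-grams = L - n + 1
Substituting: 25 - 4 + 1 = 22

22


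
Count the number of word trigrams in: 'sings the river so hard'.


Word trigrams from [5] words:
  Trigram 1: (sings the river)
  Trigram 2: (the river so)
  Trigram 3: (river so hard)
Total word trigrams: 5 - 2 = 3

3


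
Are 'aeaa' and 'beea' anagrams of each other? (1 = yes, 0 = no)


Sort characters of 'aeaa': 'aaae'
Sort characters of 'beea': 'abee'
Sorted forms differ -> they are NOT anagrams
Result: 0

0


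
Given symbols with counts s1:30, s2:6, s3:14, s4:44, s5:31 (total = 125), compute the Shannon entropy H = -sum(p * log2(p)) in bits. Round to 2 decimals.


Computing entropy H = -sum(p_i * log2(p_i)):
  s1: p = 30/125 = 0.2400, -p*log2(p) = 0.4941
  s2: p = 6/125 = 0.0480, -p*log2(p) = 0.2103
  s3: p = 14/125 = 0.1120, -p*log2(p) = 0.3537
  s4: p = 44/125 = 0.3520, -p*log2(p) = 0.5302
  s5: p = 31/125 = 0.2480, -p*log2(p) = 0.4989
H = sum of terms = 2.0872
Rounded to 2 decimals: 2.09

2.09


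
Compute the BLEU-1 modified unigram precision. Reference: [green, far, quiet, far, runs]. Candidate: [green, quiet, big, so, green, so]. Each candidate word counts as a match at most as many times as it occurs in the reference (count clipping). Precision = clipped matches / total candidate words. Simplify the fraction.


Reference word counts: {'far': 2, 'green': 1, 'quiet': 1, 'runs': 1}
Checking each candidate word (with clipping):
  'green' -> in reference (ref count 1, used 1/1) -> match (matches: 1)
  'quiet' -> in reference (ref count 1, used 1/1) -> match (matches: 2)
  'big' -> not in reference -> no match (matches: 2)
  'so' -> not in reference -> no match (matches: 2)
  'green' -> ref count 1 already used up (1/1) -> clipped, no match (matches: 2)
  'so' -> not in reference -> no match (matches: 2)
Clipped matches: 2, Candidate length: 6
Precision = 2/6 = 1/3

1/3


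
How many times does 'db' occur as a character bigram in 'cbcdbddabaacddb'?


Scanning 'cbcdbddabaacddb' for bigram 'db':
  Position 0: 'cb' -> no
  Position 1: 'bc' -> no
  Position 2: 'cd' -> no
  Position 3: 'db' -> MATCH
  Position 4: 'bd' -> no
  Position 5: 'dd' -> no
  Position 6: 'da' -> no
  Position 7: 'ab' -> no
  Position 8: 'ba' -> no
  Position 9: 'aa' -> no
  Position 10: 'ac' -> no
  Position 11: 'cd' -> no
  Position 12: 'dd' -> no
  Position 13: 'db' -> MATCH
Total matches: 2

2


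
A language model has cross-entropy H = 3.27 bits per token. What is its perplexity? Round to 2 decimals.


Perplexity formula: PP = 2^H
H = 3.27
PP = 2^3.27
Decompose: 2^3.27 = 2^3 * 2^0.27
2^3 = 8, 2^0.27 ~ 1.2058078
PP ~ 8 * 1.2058078 = 9.6464624
Rounded to 2 decimals: 9.65

9.65


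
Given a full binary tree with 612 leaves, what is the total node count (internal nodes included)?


Leaf nodes (terminals): 612
Internal nodes = n - 1 = 612 - 1 = 611
Total = leaves + internal = 612 + 611 = 1223

1223


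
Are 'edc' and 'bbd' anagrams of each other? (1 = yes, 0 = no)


Sort characters of 'edc': 'cde'
Sort characters of 'bbd': 'bbd'
Sorted forms differ -> they are NOT anagrams
Result: 0

0


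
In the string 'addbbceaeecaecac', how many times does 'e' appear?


Scanning 'addbbceaeecaecac' for 'e':
  Position 6: 'e' -> MATCH (count: 1)
  Position 8: 'e' -> MATCH (count: 2)
  Position 9: 'e' -> MATCH (count: 3)
  Position 12: 'e' -> MATCH (count: 4)
Total occurrences of 'e': 4

4


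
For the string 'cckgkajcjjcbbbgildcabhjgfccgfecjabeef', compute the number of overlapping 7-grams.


String 'cckgkajcjjcbbbgildcabhjgfccgfecjabeef' has length L = 37.
Number of overlapping n-grams = L - n + 1
Substituting: 37 - 7 + 1 = 31

31


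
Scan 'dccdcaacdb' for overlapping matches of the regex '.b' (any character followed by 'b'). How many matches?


Pattern: .b means any character followed by 'b'.
Scanning 'dccdcaacdb' position-by-position:
  Pos 0: window 'dc' -> no
  Pos 1: window 'cc' -> no
  Pos 2: window 'cd' -> no
  Pos 3: window 'dc' -> no
  Pos 4: window 'ca' -> no
  Pos 5: window 'aa' -> no
  Pos 6: window 'ac' -> no
  Pos 7: window 'cd' -> no
  Pos 8: window 'db' -> MATCH
  Pos 9: window 'b' -> no
Total matches: 1

1


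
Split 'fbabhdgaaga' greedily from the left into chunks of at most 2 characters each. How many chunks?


'fbabhdgaaga' has 11 characters.
Chunking with max size 2:
  Chunk 1: 'fb' (positions 0-1)
  Chunk 2: 'ab' (positions 2-3)
  Chunk 3: 'hd' (positions 4-5)
  Chunk 4: 'ga' (positions 6-7)
  Chunk 5: 'ag' (positions 8-9)
  Chunk 6: 'a' (positions 10-10)
Total chunks: ceil(11 / 2) = 6

6


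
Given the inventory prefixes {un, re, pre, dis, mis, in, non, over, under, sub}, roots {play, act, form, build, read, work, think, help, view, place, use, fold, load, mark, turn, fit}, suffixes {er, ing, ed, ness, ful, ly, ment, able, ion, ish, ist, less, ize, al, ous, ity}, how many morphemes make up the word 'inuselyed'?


Segmenting 'inuselyed' against the inventory:
  'in' -> prefix (morpheme 1)
  'use' -> root (morpheme 2)
  'ly' -> suffix (morpheme 3)
  'ed' -> suffix (morpheme 4)
Total morphemes: 4

4


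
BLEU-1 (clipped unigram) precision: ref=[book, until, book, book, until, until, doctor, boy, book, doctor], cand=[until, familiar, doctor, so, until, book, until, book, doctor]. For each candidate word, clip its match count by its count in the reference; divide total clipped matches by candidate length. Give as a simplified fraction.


Reference word counts: {'book': 4, 'boy': 1, 'doctor': 2, 'until': 3}
Checking each candidate word (with clipping):
  'until' -> in reference (ref count 3, used 1/3) -> match (matches: 1)
  'familiar' -> not in reference -> no match (matches: 1)
  'doctor' -> in reference (ref count 2, used 1/2) -> match (matches: 2)
  'so' -> not in reference -> no match (matches: 2)
  'until' -> in reference (ref count 3, used 2/3) -> match (matches: 3)
  'book' -> in reference (ref count 4, used 1/4) -> match (matches: 4)
  'until' -> in reference (ref count 3, used 3/3) -> match (matches: 5)
  'book' -> in reference (ref count 4, used 2/4) -> match (matches: 6)
  'doctor' -> in reference (ref count 2, used 2/2) -> match (matches: 7)
Clipped matches: 7, Candidate length: 9
Precision = 7/9

7/9


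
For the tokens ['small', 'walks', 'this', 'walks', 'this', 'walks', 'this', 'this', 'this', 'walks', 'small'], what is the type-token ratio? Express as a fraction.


Tokens: 11
Unique types: ('small', 'this', 'walks') = 3
TTR = 3/11
Already in lowest terms.

3/11


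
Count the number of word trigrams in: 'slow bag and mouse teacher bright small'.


Word trigrams from [7] words:
  Trigram 1: (slow bag and)
  Trigram 2: (bag and mouse)
  Trigram 3: (and mouse teacher)
  Trigram 4: (mouse teacher bright)
  Trigram 5: (teacher bright small)
Total word trigrams: 7 - 2 = 5

5


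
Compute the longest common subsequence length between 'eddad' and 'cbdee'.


DP table for LCS of 'eddad' and 'cbdee':
       c  b  d  e  e
    0  0  0  0  0  0
  e 0  0  0  0  1  1
  d 0  0  0  1  1  1
  d 0  0  0  1  1  1
  a 0  0  0  1  1  1
  d 0  0  0  1  1  1
LCS: 'e'
LCS length = 1

1


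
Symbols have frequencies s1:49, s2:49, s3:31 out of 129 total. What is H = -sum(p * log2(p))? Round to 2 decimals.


Computing entropy H = -sum(p_i * log2(p_i)):
  s1: p = 49/129 = 0.3798, -p*log2(p) = 0.5305
  s2: p = 49/129 = 0.3798, -p*log2(p) = 0.5305
  s3: p = 31/129 = 0.2403, -p*log2(p) = 0.4943
H = sum of terms = 1.5553
Rounded to 2 decimals: 1.56

1.56


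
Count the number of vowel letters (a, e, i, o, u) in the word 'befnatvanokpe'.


Scanning each character of 'befnatvanokpe':
  Position 1: 'b' -> consonant (running count: 0)
  Position 2: 'e' -> vowel (running count: 1)
  Position 3: 'f' -> consonant (running count: 1)
  Position 4: 'n' -> consonant (running count: 1)
  Position 5: 'a' -> vowel (running count: 2)
  Position 6: 't' -> consonant (running count: 2)
  Position 7: 'v' -> consonant (running count: 2)
  Position 8: 'a' -> vowel (running count: 3)
  Position 9: 'n' -> consonant (running count: 3)
  Position 10: 'o' -> vowel (running count: 4)
  Position 11: 'k' -> consonant (running count: 4)
  Position 12: 'p' -> consonant (running count: 4)
  Position 13: 'e' -> vowel (running count: 5)
Total vowels: 5

5


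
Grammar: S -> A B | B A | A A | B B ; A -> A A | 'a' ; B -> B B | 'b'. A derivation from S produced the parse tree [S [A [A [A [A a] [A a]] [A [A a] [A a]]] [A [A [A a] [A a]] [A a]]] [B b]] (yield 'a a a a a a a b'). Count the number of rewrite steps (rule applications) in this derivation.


Every bracketed nonterminal node [X ...] in the tree is produced by exactly one rule application.
Reading the tree off as a leftmost derivation:
  Step 1: S  =>  A B   (applied S -> A B)
  Step 2: A B  =>  A A B   (applied A -> A A)
  Step 3: A A B  =>  A A A B   (applied A -> A A)
  Step 4: A A A B  =>  A A A A B   (applied A -> A A)
  Step 5: A A A A B  =>  a A A A B   (applied A -> a)
  Step 6: a A A A B  =>  a a A A B   (applied A -> a)
  Step 7: a a A A B  =>  a a A A A B   (applied A -> A A)
  Step 8: a a A A A B  =>  a a a A A B   (applied A -> a)
  Step 9: a a a A A B  =>  a a a a A B   (applied A -> a)
  Step 10: a a a a A B  =>  a a a a A A B   (applied A -> A A)
  Step 11: a a a a A A B  =>  a a a a A A A B   (applied A -> A A)
  Step 12: a a a a A A A B  =>  a a a a a A A B   (applied A -> a)
  Step 13: a a a a a A A B  =>  a a a a a a A B   (applied A -> a)
  Step 14: a a a a a a A B  =>  a a a a a a a B   (applied A -> a)
  Step 15: a a a a a a a B  =>  a a a a a a a b   (applied B -> b)
Final yield: a a a a a a a b
Total rewrite steps: 15

15


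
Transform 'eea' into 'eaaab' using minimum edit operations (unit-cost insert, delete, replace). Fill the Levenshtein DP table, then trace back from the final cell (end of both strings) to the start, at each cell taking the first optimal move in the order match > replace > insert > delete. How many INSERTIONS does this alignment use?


Edit distance = 3. Backtracking from cell (3, 5) with preference match > replace > insert > delete,
then listing the resulting alignment 'eea' -> 'eaaab' left to right:
  Step 1: keep 'e'
  Step 2: insert 'a' [insertion #1]
  Step 3: replace e->a
  Step 4: keep 'a'
  Step 5: insert 'b' [insertion #2]
Total insertions: 2

2


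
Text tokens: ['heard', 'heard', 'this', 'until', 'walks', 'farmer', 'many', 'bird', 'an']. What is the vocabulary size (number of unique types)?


Listing all tokens and tracking unique types:
  Token 1: 'heard' -> NEW (unique so far: 1)
  Token 2: 'heard' -> duplicate (unique so far: 1)
  Token 3: 'this' -> NEW (unique so far: 2)
  Token 4: 'until' -> NEW (unique so far: 3)
  Token 5: 'walks' -> NEW (unique so far: 4)
  Token 6: 'farmer' -> NEW (unique so far: 5)
  Token 7: 'many' -> NEW (unique so far: 6)
  Token 8: 'bird' -> NEW (unique so far: 7)
  Token 9: 'an' -> NEW (unique so far: 8)
Unique types: ('an', 'bird', 'farmer', 'heard', 'many', 'this', 'until', 'walks')
Vocabulary size: 8

8


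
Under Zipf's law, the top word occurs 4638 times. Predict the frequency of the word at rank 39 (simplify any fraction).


Zipf's law: freq(rank) = f1 / rank
f1 = 4638, rank = 39
freq = 4638 / 39
GCD(4638, 39) = 3
Simplified: 1546/13

1546/13


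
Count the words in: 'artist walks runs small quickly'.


Counting words by splitting on spaces:
  Word 1: 'artist'
  Word 2: 'walks'
  Word 3: 'runs'
  Word 4: 'small'
  Word 5: 'quickly'
Total words: 5

5


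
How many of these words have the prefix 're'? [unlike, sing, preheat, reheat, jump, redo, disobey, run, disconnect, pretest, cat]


Checking each word for prefix 're':
  'unlike' -> no (count: 0)
  'sing' -> no (count: 0)
  'preheat' -> no (count: 0)
  'reheat' -> YES, starts with 're' (count: 1)
  'jump' -> no (count: 1)
  'redo' -> YES, starts with 're' (count: 2)
  'disobey' -> no (count: 2)
  'run' -> no (count: 2)
  'disconnect' -> no (count: 2)
  'pretest' -> no (count: 2)
  'cat' -> no (count: 2)
Total with prefix 're': 2

2


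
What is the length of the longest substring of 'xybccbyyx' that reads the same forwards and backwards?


Scanning 'xybccbyyx' for palindromic substrings.
Substring at positions 1-6: 'ybccby'.
Check: reverse('ybccby') = 'ybccby' -> palindrome confirmed.
Neighbouring characters ('x' / 'y') break symmetry, so it cannot extend further.
No longer palindromic substring exists; longest length = 6

6


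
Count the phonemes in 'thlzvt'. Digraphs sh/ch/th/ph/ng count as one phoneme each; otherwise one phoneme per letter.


Parsing 'thlzvt' greedily, digraphs first:
  'th' -> digraph (1 consonant phoneme) (phonemes so far: 1)
  'l' -> consonant phoneme (phonemes so far: 2)
  'z' -> consonant phoneme (phonemes so far: 3)
  'v' -> consonant phoneme (phonemes so far: 4)
  't' -> consonant phoneme (phonemes so far: 5)
Total phonemes: 5

5


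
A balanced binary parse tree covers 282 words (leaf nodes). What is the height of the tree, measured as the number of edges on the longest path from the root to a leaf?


In a balanced binary tree with n leaves the deepest leaf is ceil(log2(n)) edges below the root.
log2(282) = 8.1396
ceil(8.1396) = 9
height (edges) = 9

9


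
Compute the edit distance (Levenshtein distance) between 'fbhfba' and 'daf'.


Building DP table for s1='fbhfba' (len 6) and s2='daf' (len 3):
       d  a  f
    0  1  2  3
  f 1  1  2  2
  b 2  2  2  3
  h 3  3  3  3
  f 4  4  4  3
  b 5  5  5  4
  a 6  6  5  5
Edit distance = dp[6][3] = 5

5


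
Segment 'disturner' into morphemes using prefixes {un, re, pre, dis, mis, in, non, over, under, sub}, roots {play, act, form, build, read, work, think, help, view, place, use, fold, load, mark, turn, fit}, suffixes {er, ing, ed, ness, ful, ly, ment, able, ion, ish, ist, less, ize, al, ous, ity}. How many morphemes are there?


Segmenting 'disturner' against the inventory:
  'dis' -> prefix (morpheme 1)
  'turn' -> root (morpheme 2)
  'er' -> suffix (morpheme 3)
Total morphemes: 3

3


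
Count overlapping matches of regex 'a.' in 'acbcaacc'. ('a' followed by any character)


Pattern: a. means 'a' followed by any character.
Scanning 'acbcaacc' position-by-position:
  Pos 0: window 'ac' -> MATCH
  Pos 1: window 'cb' -> no
  Pos 2: window 'bc' -> no
  Pos 3: window 'ca' -> no
  Pos 4: window 'aa' -> MATCH
  Pos 5: window 'ac' -> MATCH
  Pos 6: window 'cc' -> no
  Pos 7: window 'c' -> no
Total matches: 3

3


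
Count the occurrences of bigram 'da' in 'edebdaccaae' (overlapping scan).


Scanning 'edebdaccaae' for bigram 'da':
  Position 0: 'ed' -> no
  Position 1: 'de' -> no
  Position 2: 'eb' -> no
  Position 3: 'bd' -> no
  Position 4: 'da' -> MATCH
  Position 5: 'ac' -> no
  Position 6: 'cc' -> no
  Position 7: 'ca' -> no
  Position 8: 'aa' -> no
  Position 9: 'ae' -> no
Total matches: 1

1


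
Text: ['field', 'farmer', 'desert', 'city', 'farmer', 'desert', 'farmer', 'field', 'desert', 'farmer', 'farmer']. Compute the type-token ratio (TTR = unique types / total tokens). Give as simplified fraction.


Tokens: 11
Unique types: ('city', 'desert', 'farmer', 'field') = 4
TTR = 4/11
Already in lowest terms.

4/11


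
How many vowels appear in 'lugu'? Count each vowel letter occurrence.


Scanning each character of 'lugu':
  Position 1: 'l' -> consonant (running count: 0)
  Position 2: 'u' -> vowel (running count: 1)
  Position 3: 'g' -> consonant (running count: 1)
  Position 4: 'u' -> vowel (running count: 2)
Total vowels: 2

2


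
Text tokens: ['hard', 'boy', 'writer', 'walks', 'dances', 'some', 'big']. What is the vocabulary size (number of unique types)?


Listing all tokens and tracking unique types:
  Token 1: 'hard' -> NEW (unique so far: 1)
  Token 2: 'boy' -> NEW (unique so far: 2)
  Token 3: 'writer' -> NEW (unique so far: 3)
  Token 4: 'walks' -> NEW (unique so far: 4)
  Token 5: 'dances' -> NEW (unique so far: 5)
  Token 6: 'some' -> NEW (unique so far: 6)
  Token 7: 'big' -> NEW (unique so far: 7)
Unique types: ('big', 'boy', 'dances', 'hard', 'some', 'walks', 'writer')
Vocabulary size: 7

7


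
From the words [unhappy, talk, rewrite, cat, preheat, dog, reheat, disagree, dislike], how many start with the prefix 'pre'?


Checking each word for prefix 'pre':
  'unhappy' -> no (count: 0)
  'talk' -> no (count: 0)
  'rewrite' -> no (count: 0)
  'cat' -> no (count: 0)
  'preheat' -> YES, starts with 'pre' (count: 1)
  'dog' -> no (count: 1)
  'reheat' -> no (count: 1)
  'disagree' -> no (count: 1)
  'dislike' -> no (count: 1)
Total with prefix 'pre': 1

1


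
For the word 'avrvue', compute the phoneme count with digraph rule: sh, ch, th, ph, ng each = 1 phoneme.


Parsing 'avrvue' greedily, digraphs first:
  'a' -> vowel phoneme (phonemes so far: 1)
  'v' -> consonant phoneme (phonemes so far: 2)
  'r' -> consonant phoneme (phonemes so far: 3)
  'v' -> consonant phoneme (phonemes so far: 4)
  'u' -> vowel phoneme (phonemes so far: 5)
  'e' -> vowel phoneme (phonemes so far: 6)
Total phonemes: 6

6


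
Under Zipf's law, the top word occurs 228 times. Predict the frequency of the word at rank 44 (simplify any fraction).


Zipf's law: freq(rank) = f1 / rank
f1 = 228, rank = 44
freq = 228 / 44
GCD(228, 44) = 4
Simplified: 57/11

57/11


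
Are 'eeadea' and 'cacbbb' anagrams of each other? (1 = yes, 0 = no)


Sort characters of 'eeadea': 'aadeee'
Sort characters of 'cacbbb': 'abbbcc'
Sorted forms differ -> they are NOT anagrams
Result: 0

0


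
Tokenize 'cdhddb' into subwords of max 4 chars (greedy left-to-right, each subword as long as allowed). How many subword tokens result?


'cdhddb' has 6 characters.
Chunking with max size 4:
  Chunk 1: 'cdhd' (positions 0-3)
  Chunk 2: 'db' (positions 4-5)
Total chunks: ceil(6 / 4) = 2

2


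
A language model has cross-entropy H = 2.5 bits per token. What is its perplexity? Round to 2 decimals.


Perplexity formula: PP = 2^H
H = 2.5
PP = 2^2.5
Decompose: 2^2.5 = 2^2 * 2^0.5 = 2^2 * sqrt(2)
2^2 = 4, sqrt(2) ~ 1.4142136
PP ~ 4 * 1.4142136 = 5.6568544
Rounded to 2 decimals: 5.66

5.66


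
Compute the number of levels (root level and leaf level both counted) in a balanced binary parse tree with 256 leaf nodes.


In a balanced binary tree with n leaves the deepest leaf is ceil(log2(n)) edges below the root,
so counting node levels inclusive of root and leaves gives ceil(log2(n)) + 1 levels.
log2(256) = 8.0000
ceil(8.0000) = 8
levels = 8 + 1 = 9

9


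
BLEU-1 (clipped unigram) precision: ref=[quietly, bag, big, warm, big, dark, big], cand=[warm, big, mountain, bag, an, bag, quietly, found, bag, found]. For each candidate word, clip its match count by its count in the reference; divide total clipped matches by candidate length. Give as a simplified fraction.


Reference word counts: {'bag': 1, 'big': 3, 'dark': 1, 'quietly': 1, 'warm': 1}
Checking each candidate word (with clipping):
  'warm' -> in reference (ref count 1, used 1/1) -> match (matches: 1)
  'big' -> in reference (ref count 3, used 1/3) -> match (matches: 2)
  'mountain' -> not in reference -> no match (matches: 2)
  'bag' -> in reference (ref count 1, used 1/1) -> match (matches: 3)
  'an' -> not in reference -> no match (matches: 3)
  'bag' -> ref count 1 already used up (1/1) -> clipped, no match (matches: 3)
  'quietly' -> in reference (ref count 1, used 1/1) -> match (matches: 4)
  'found' -> not in reference -> no match (matches: 4)
  'bag' -> ref count 1 already used up (1/1) -> clipped, no match (matches: 4)
  'found' -> not in reference -> no match (matches: 4)
Clipped matches: 4, Candidate length: 10
Precision = 4/10 = 2/5

2/5


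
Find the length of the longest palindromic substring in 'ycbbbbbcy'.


Scanning 'ycbbbbbcy' for palindromic substrings.
Substring at positions 0-8: 'ycbbbbbcy'.
Check: reverse('ycbbbbbcy') = 'ycbbbbbcy' -> palindrome confirmed.
No longer palindromic substring exists; longest length = 9

9


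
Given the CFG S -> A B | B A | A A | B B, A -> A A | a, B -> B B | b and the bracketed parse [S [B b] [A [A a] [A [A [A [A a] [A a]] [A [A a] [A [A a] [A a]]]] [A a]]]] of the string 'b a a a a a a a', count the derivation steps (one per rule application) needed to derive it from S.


Every bracketed nonterminal node [X ...] in the tree is produced by exactly one rule application.
Reading the tree off as a leftmost derivation:
  Step 1: S  =>  B A   (applied S -> B A)
  Step 2: B A  =>  b A   (applied B -> b)
  Step 3: b A  =>  b A A   (applied A -> A A)
  Step 4: b A A  =>  b a A   (applied A -> a)
  Step 5: b a A  =>  b a A A   (applied A -> A A)
  Step 6: b a A A  =>  b a A A A   (applied A -> A A)
  Step 7: b a A A A  =>  b a A A A A   (applied A -> A A)
  Step 8: b a A A A A  =>  b a a A A A   (applied A -> a)
  Step 9: b a a A A A  =>  b a a a A A   (applied A -> a)
  Step 10: b a a a A A  =>  b a a a A A A   (applied A -> A A)
  Step 11: b a a a A A A  =>  b a a a a A A   (applied A -> a)
  Step 12: b a a a a A A  =>  b a a a a A A A   (applied A -> A A)
  Step 13: b a a a a A A A  =>  b a a a a a A A   (applied A -> a)
  Step 14: b a a a a a A A  =>  b a a a a a a A   (applied A -> a)
  Step 15: b a a a a a a A  =>  b a a a a a a a   (applied A -> a)
Final yield: b a a a a a a a
Total rewrite steps: 15

15


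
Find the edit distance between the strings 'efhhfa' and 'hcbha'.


Building DP table for s1='efhhfa' (len 6) and s2='hcbha' (len 5):
       h  c  b  h  a
    0  1  2  3  4  5
  e 1  1  2  3  4  5
  f 2  2  2  3  4  5
  h 3  2  3  3  3  4
  h 4  3  3  4  3  4
  f 5  4  4  4  4  4
  a 6  5  5  5  5  4
Edit distance = dp[6][5] = 4

4


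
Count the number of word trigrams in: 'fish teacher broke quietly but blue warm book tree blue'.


Word trigrams from [10] words:
  Trigram 1: (fish teacher broke)
  Trigram 2: (teacher broke quietly)
  Trigram 3: (broke quietly but)
  Trigram 4: (quietly but blue)
  Trigram 5: (but blue warm)
  Trigram 6: (blue warm book)
  Trigram 7: (warm book tree)
  Trigram 8: (book tree blue)
Total word trigrams: 10 - 2 = 8

8


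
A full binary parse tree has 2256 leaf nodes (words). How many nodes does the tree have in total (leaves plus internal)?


Leaf nodes (terminals): 2256
Internal nodes = n - 1 = 2256 - 1 = 2255
Total = leaves + internal = 2256 + 2255 = 4511

4511


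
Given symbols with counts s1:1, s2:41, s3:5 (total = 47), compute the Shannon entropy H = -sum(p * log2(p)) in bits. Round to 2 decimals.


Computing entropy H = -sum(p_i * log2(p_i)):
  s1: p = 1/47 = 0.0213, -p*log2(p) = 0.1182
  s2: p = 41/47 = 0.8723, -p*log2(p) = 0.1719
  s3: p = 5/47 = 0.1064, -p*log2(p) = 0.3439
H = sum of terms = 0.6340
Rounded to 2 decimals: 0.63

0.63


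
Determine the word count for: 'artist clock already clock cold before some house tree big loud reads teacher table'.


Counting words by splitting on spaces:
  Word 1: 'artist'
  Word 2: 'clock'
  Word 3: 'already'
  Word 4: 'clock'
  Word 5: 'cold'
  Word 6: 'before'
  Word 7: 'some'
  Word 8: 'house'
  Word 9: 'tree'
  Word 10: 'big'
  Word 11: 'loud'
  Word 12: 'reads'
  Word 13: 'teacher'
  Word 14: 'table'
Total words: 14

14


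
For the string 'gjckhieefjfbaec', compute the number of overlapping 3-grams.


String 'gjckhieefjfbaec' has length L = 15.
Number of overlapping n-grams = L - n + 1
Substituting: 15 - 3 + 1 = 13

13


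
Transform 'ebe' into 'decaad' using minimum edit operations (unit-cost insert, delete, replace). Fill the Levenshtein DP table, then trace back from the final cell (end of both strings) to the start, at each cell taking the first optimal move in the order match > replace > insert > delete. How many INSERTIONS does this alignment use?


Edit distance = 5. Backtracking from cell (3, 6) with preference match > replace > insert > delete,
then listing the resulting alignment 'ebe' -> 'decaad' left to right:
  Step 1: insert 'd' [insertion #1]
  Step 2: keep 'e'
  Step 3: insert 'c' [insertion #2]
  Step 4: insert 'a' [insertion #3]
  Step 5: replace b->a
  Step 6: replace e->d
Total insertions: 3

3


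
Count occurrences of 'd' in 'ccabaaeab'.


Scanning 'ccabaaeab' for 'd':
  No matches found.
Total occurrences of 'd': 0

0


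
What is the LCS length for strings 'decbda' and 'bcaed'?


DP table for LCS of 'decbda' and 'bcaed':
       b  c  a  e  d
    0  0  0  0  0  0
  d 0  0  0  0  0  1
  e 0  0  0  0  1  1
  c 0  0  1  1  1  1
  b 0  1  1  1  1  1
  d 0  1  1  1  1  2
  a 0  1  1  2  2  2
LCS: 'ed'
LCS length = 2

2


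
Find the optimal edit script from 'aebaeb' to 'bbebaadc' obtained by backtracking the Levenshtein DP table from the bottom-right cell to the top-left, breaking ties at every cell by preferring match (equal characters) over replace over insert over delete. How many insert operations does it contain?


Edit distance = 5. Backtracking from cell (6, 8) with preference match > replace > insert > delete,
then listing the resulting alignment 'aebaeb' -> 'bbebaadc' left to right:
  Step 1: insert 'b' [insertion #1]
  Step 2: replace a->b
  Step 3: keep 'e'
  Step 4: keep 'b'
  Step 5: insert 'a' [insertion #2]
  Step 6: keep 'a'
  Step 7: replace e->d
  Step 8: replace b->c
Total insertions: 2

2


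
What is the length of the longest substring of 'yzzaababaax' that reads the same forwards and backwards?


Scanning 'yzzaababaax' for palindromic substrings.
Substring at positions 3-9: 'aababaa'.
Check: reverse('aababaa') = 'aababaa' -> palindrome confirmed.
Neighbouring characters ('z' / 'x') break symmetry, so it cannot extend further.
No longer palindromic substring exists; longest length = 7

7


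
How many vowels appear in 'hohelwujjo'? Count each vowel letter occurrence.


Scanning each character of 'hohelwujjo':
  Position 1: 'h' -> consonant (running count: 0)
  Position 2: 'o' -> vowel (running count: 1)
  Position 3: 'h' -> consonant (running count: 1)
  Position 4: 'e' -> vowel (running count: 2)
  Position 5: 'l' -> consonant (running count: 2)
  Position 6: 'w' -> consonant (running count: 2)
  Position 7: 'u' -> vowel (running count: 3)
  Position 8: 'j' -> consonant (running count: 3)
  Position 9: 'j' -> consonant (running count: 3)
  Position 10: 'o' -> vowel (running count: 4)
Total vowels: 4

4


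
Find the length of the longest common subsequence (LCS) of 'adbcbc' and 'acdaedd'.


DP table for LCS of 'adbcbc' and 'acdaedd':
       a  c  d  a  e  d  d
    0  0  0  0  0  0  0  0
  a 0  1  1  1  1  1  1  1
  d 0  1  1  2  2  2  2  2
  b 0  1  1  2  2  2  2  2
  c 0  1  2  2  2  2  2  2
  b 0  1  2  2  2  2  2  2
  c 0  1  2  2  2  2  2  2
LCS: 'ad'
LCS length = 2

2


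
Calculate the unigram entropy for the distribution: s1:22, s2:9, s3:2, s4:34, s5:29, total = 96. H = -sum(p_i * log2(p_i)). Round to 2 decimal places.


Computing entropy H = -sum(p_i * log2(p_i)):
  s1: p = 22/96 = 0.2292, -p*log2(p) = 0.4871
  s2: p = 9/96 = 0.0938, -p*log2(p) = 0.3202
  s3: p = 2/96 = 0.0208, -p*log2(p) = 0.1164
  s4: p = 34/96 = 0.3542, -p*log2(p) = 0.5304
  s5: p = 29/96 = 0.3021, -p*log2(p) = 0.5217
H = sum of terms = 1.9758
Rounded to 2 decimals: 1.98

1.98


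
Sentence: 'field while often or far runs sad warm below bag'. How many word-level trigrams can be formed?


Word trigrams from [10] words:
  Trigram 1: (field while often)
  Trigram 2: (while often or)
  Trigram 3: (often or far)
  Trigram 4: (or far runs)
  Trigram 5: (far runs sad)
  Trigram 6: (runs sad warm)
  Trigram 7: (sad warm below)
  Trigram 8: (warm below bag)
Total word trigrams: 10 - 2 = 8

8


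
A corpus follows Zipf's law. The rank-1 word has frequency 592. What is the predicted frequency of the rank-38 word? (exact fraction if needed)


Zipf's law: freq(rank) = f1 / rank
f1 = 592, rank = 38
freq = 592 / 38
GCD(592, 38) = 2
Simplified: 296/19

296/19


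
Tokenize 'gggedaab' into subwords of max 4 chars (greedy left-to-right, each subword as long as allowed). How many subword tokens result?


'gggedaab' has 8 characters.
Chunking with max size 4:
  Chunk 1: 'ggge' (positions 0-3)
  Chunk 2: 'daab' (positions 4-7)
Total chunks: ceil(8 / 4) = 2

2


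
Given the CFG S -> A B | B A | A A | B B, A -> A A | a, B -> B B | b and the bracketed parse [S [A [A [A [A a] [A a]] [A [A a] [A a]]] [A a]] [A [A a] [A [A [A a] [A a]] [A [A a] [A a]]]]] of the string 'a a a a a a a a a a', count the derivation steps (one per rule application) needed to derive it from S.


Every bracketed nonterminal node [X ...] in the tree is produced by exactly one rule application.
Reading the tree off as a leftmost derivation:
  Step 1: S  =>  A A   (applied S -> A A)
  Step 2: A A  =>  A A A   (applied A -> A A)
  Step 3: A A A  =>  A A A A   (applied A -> A A)
  Step 4: A A A A  =>  A A A A A   (applied A -> A A)
  Step 5: A A A A A  =>  a A A A A   (applied A -> a)
  Step 6: a A A A A  =>  a a A A A   (applied A -> a)
  Step 7: a a A A A  =>  a a A A A A   (applied A -> A A)
  Step 8: a a A A A A  =>  a a a A A A   (applied A -> a)
  Step 9: a a a A A A  =>  a a a a A A   (applied A -> a)
  Step 10: a a a a A A  =>  a a a a a A   (applied A -> a)
  Step 11: a a a a a A  =>  a a a a a A A   (applied A -> A A)
  Step 12: a a a a a A A  =>  a a a a a a A   (applied A -> a)
  Step 13: a a a a a a A  =>  a a a a a a A A   (applied A -> A A)
  Step 14: a a a a a a A A  =>  a a a a a a A A A   (applied A -> A A)
  Step 15: a a a a a a A A A  =>  a a a a a a a A A   (applied A -> a)
  Step 16: a a a a a a a A A  =>  a a a a a a a a A   (applied A -> a)
  Step 17: a a a a a a a a A  =>  a a a a a a a a A A   (applied A -> A A)
  Step 18: a a a a a a a a A A  =>  a a a a a a a a a A   (applied A -> a)
  Step 19: a a a a a a a a a A  =>  a a a a a a a a a a   (applied A -> a)
Final yield: a a a a a a a a a a
Total rewrite steps: 19

19


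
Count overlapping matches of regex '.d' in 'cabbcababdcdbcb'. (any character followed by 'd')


Pattern: .d means any character followed by 'd'.
Scanning 'cabbcababdcdbcb' position-by-position:
  Pos 0: window 'ca' -> no
  Pos 1: window 'ab' -> no
  Pos 2: window 'bb' -> no
  Pos 3: window 'bc' -> no
  Pos 4: window 'ca' -> no
  Pos 5: window 'ab' -> no
  Pos 6: window 'ba' -> no
  Pos 7: window 'ab' -> no
  Pos 8: window 'bd' -> MATCH
  Pos 9: window 'dc' -> no
  Pos 10: window 'cd' -> MATCH
  Pos 11: window 'db' -> no
  Pos 12: window 'bc' -> no
  Pos 13: window 'cb' -> no
  Pos 14: window 'b' -> no
Total matches: 2

2


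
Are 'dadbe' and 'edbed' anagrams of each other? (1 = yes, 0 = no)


Sort characters of 'dadbe': 'abdde'
Sort characters of 'edbed': 'bddee'
Sorted forms differ -> they are NOT anagrams
Result: 0

0


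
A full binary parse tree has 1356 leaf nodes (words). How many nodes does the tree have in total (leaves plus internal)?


Leaf nodes (terminals): 1356
Internal nodes = n - 1 = 1356 - 1 = 1355
Total = leaves + internal = 1356 + 1355 = 2711

2711


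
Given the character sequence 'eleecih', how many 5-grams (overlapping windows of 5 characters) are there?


String 'eleecih' has length L = 7.
Number of overlapping n-grams = L - n + 1
Substituting: 7 - 5 + 1 = 3

3


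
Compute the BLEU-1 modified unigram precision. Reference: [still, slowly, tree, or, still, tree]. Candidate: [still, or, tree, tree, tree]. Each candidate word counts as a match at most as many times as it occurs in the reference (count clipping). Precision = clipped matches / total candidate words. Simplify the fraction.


Reference word counts: {'or': 1, 'slowly': 1, 'still': 2, 'tree': 2}
Checking each candidate word (with clipping):
  'still' -> in reference (ref count 2, used 1/2) -> match (matches: 1)
  'or' -> in reference (ref count 1, used 1/1) -> match (matches: 2)
  'tree' -> in reference (ref count 2, used 1/2) -> match (matches: 3)
  'tree' -> in reference (ref count 2, used 2/2) -> match (matches: 4)
  'tree' -> ref count 2 already used up (2/2) -> clipped, no match (matches: 4)
Clipped matches: 4, Candidate length: 5
Precision = 4/5

4/5


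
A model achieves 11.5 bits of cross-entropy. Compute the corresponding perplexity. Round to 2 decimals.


Perplexity formula: PP = 2^H
H = 11.5
PP = 2^11.5
Decompose: 2^11.5 = 2^11 * 2^0.5 = 2^11 * sqrt(2)
2^11 = 2048, sqrt(2) ~ 1.4142136
PP ~ 2048 * 1.4142136 = 2896.3094528
Rounded to 2 decimals: 2896.31

2896.31


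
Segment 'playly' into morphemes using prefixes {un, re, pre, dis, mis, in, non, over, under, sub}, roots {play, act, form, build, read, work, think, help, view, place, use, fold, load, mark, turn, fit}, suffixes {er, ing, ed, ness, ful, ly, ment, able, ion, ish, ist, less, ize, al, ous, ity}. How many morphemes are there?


Segmenting 'playly' against the inventory:
  'play' -> root (morpheme 1)
  'ly' -> suffix (morpheme 2)
Total morphemes: 2

2


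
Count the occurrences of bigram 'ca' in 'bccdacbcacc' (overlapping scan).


Scanning 'bccdacbcacc' for bigram 'ca':
  Position 0: 'bc' -> no
  Position 1: 'cc' -> no
  Position 2: 'cd' -> no
  Position 3: 'da' -> no
  Position 4: 'ac' -> no
  Position 5: 'cb' -> no
  Position 6: 'bc' -> no
  Position 7: 'ca' -> MATCH
  Position 8: 'ac' -> no
  Position 9: 'cc' -> no
Total matches: 1

1


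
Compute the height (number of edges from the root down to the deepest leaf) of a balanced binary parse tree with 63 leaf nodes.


In a balanced binary tree with n leaves the deepest leaf is ceil(log2(n)) edges below the root.
log2(63) = 5.9773
ceil(5.9773) = 6
height (edges) = 6

6


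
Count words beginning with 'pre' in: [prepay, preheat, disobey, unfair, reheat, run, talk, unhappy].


Checking each word for prefix 'pre':
  'prepay' -> YES, starts with 'pre' (count: 1)
  'preheat' -> YES, starts with 'pre' (count: 2)
  'disobey' -> no (count: 2)
  'unfair' -> no (count: 2)
  'reheat' -> no (count: 2)
  'run' -> no (count: 2)
  'talk' -> no (count: 2)
  'unhappy' -> no (count: 2)
Total with prefix 'pre': 2

2


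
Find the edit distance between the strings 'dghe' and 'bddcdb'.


Building DP table for s1='dghe' (len 4) and s2='bddcdb' (len 6):
       b  d  d  c  d  b
    0  1  2  3  4  5  6
  d 1  1  1  2  3  4  5
  g 2  2  2  2  3  4  5
  h 3  3  3  3  3  4  5
  e 4  4  4  4  4  4  5
Edit distance = dp[4][6] = 5

5


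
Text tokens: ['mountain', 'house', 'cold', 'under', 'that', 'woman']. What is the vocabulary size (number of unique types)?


Listing all tokens and tracking unique types:
  Token 1: 'mountain' -> NEW (unique so far: 1)
  Token 2: 'house' -> NEW (unique so far: 2)
  Token 3: 'cold' -> NEW (unique so far: 3)
  Token 4: 'under' -> NEW (unique so far: 4)
  Token 5: 'that' -> NEW (unique so far: 5)
  Token 6: 'woman' -> NEW (unique so far: 6)
Unique types: ('cold', 'house', 'mountain', 'that', 'under', 'woman')
Vocabulary size: 6

6


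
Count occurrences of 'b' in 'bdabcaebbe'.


Scanning 'bdabcaebbe' for 'b':
  Position 0: 'b' -> MATCH (count: 1)
  Position 3: 'b' -> MATCH (count: 2)
  Position 7: 'b' -> MATCH (count: 3)
  Position 8: 'b' -> MATCH (count: 4)
Total occurrences of 'b': 4

4


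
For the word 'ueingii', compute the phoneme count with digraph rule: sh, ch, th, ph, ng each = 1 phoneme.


Parsing 'ueingii' greedily, digraphs first:
  'u' -> vowel phoneme (phonemes so far: 1)
  'e' -> vowel phoneme (phonemes so far: 2)
  'i' -> vowel phoneme (phonemes so far: 3)
  'ng' -> digraph (1 consonant phoneme) (phonemes so far: 4)
  'i' -> vowel phoneme (phonemes so far: 5)
  'i' -> vowel phoneme (phonemes so far: 6)
Total phonemes: 6

6
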